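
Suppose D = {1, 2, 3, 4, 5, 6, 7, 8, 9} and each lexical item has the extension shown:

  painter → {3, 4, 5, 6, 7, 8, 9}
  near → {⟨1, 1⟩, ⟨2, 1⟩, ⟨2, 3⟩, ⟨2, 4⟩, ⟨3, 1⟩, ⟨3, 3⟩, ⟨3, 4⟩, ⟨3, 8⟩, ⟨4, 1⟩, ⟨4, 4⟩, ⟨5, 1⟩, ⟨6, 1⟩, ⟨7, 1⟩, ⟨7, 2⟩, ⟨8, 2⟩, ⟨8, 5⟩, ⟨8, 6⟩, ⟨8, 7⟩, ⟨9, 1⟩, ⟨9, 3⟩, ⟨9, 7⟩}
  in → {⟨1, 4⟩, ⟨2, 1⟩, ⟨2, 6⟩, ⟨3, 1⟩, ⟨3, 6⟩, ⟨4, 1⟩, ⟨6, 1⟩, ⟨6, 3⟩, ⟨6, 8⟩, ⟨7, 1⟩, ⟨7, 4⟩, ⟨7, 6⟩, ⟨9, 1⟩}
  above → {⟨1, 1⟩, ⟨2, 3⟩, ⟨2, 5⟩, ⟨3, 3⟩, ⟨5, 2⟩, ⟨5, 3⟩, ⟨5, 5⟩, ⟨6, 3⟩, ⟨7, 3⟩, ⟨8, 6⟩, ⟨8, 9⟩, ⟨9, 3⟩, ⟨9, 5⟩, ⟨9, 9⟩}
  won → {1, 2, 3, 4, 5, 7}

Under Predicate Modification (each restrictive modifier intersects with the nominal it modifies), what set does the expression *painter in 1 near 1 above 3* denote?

{3, 6, 7, 9}

⟦in 1⟧ = {x : ⟨x, 1⟩ ∈ ⟦in⟧} = {2, 3, 4, 6, 7, 9}
⟦near 1⟧ = {x : ⟨x, 1⟩ ∈ ⟦near⟧} = {1, 2, 3, 4, 5, 6, 7, 9}
⟦above 3⟧ = {x : ⟨x, 3⟩ ∈ ⟦above⟧} = {2, 3, 5, 6, 7, 9}
⟦painter⟧ = {3, 4, 5, 6, 7, 8, 9}
… ∩ ⟦in 1⟧ = {3, 4, 5, 6, 7, 8, 9} ∩ {2, 3, 4, 6, 7, 9} = {3, 4, 6, 7, 9}
… ∩ ⟦near 1⟧ = {3, 4, 6, 7, 9} ∩ {1, 2, 3, 4, 5, 6, 7, 9} = {3, 4, 6, 7, 9}
… ∩ ⟦above 3⟧ = {3, 4, 6, 7, 9} ∩ {2, 3, 5, 6, 7, 9} = {3, 6, 7, 9}
So ⟦painter in 1 near 1 above 3⟧ = {3, 6, 7, 9}.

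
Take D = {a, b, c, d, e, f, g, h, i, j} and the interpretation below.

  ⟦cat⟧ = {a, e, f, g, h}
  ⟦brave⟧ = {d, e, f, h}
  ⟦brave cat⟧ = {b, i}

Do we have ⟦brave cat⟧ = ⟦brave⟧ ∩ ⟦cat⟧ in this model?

no

⟦brave⟧ ∩ ⟦cat⟧ = {d, e, f, h} ∩ {a, e, f, g, h} = {e, f, h}
Observed ⟦brave cat⟧ = {b, i}.
These differ, so the modifier is not intersective in this model.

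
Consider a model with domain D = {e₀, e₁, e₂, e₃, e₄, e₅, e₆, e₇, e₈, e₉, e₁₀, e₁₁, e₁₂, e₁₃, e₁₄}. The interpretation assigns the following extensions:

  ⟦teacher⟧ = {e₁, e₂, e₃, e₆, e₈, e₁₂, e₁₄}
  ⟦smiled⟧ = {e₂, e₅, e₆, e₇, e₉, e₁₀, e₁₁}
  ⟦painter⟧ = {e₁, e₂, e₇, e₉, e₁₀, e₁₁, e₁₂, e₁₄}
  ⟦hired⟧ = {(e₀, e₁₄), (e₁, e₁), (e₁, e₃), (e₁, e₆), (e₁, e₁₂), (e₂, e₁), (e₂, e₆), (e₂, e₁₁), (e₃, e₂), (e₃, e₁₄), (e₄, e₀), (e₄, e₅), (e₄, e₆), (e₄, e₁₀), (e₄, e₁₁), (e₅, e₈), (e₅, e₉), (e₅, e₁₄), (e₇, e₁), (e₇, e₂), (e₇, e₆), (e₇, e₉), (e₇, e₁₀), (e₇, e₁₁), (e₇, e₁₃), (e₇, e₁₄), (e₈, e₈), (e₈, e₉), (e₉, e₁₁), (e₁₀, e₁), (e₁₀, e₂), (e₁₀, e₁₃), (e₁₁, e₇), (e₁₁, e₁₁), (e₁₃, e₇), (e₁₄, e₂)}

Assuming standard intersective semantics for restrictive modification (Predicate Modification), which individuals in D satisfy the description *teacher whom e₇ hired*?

⟦whom e₇ hired⟧ = {x : ⟨e₇, x⟩ ∈ ⟦hired⟧} = {e₁, e₂, e₆, e₉, e₁₀, e₁₁, e₁₃, e₁₄}
⟦teacher⟧ = {e₁, e₂, e₃, e₆, e₈, e₁₂, e₁₄}
… ∩ ⟦whom e₇ hired⟧ = {e₁, e₂, e₃, e₆, e₈, e₁₂, e₁₄} ∩ {e₁, e₂, e₆, e₉, e₁₀, e₁₁, e₁₃, e₁₄} = {e₁, e₂, e₆, e₁₄}
So ⟦teacher whom e₇ hired⟧ = {e₁, e₂, e₆, e₁₄}.

{e₁, e₂, e₆, e₁₄}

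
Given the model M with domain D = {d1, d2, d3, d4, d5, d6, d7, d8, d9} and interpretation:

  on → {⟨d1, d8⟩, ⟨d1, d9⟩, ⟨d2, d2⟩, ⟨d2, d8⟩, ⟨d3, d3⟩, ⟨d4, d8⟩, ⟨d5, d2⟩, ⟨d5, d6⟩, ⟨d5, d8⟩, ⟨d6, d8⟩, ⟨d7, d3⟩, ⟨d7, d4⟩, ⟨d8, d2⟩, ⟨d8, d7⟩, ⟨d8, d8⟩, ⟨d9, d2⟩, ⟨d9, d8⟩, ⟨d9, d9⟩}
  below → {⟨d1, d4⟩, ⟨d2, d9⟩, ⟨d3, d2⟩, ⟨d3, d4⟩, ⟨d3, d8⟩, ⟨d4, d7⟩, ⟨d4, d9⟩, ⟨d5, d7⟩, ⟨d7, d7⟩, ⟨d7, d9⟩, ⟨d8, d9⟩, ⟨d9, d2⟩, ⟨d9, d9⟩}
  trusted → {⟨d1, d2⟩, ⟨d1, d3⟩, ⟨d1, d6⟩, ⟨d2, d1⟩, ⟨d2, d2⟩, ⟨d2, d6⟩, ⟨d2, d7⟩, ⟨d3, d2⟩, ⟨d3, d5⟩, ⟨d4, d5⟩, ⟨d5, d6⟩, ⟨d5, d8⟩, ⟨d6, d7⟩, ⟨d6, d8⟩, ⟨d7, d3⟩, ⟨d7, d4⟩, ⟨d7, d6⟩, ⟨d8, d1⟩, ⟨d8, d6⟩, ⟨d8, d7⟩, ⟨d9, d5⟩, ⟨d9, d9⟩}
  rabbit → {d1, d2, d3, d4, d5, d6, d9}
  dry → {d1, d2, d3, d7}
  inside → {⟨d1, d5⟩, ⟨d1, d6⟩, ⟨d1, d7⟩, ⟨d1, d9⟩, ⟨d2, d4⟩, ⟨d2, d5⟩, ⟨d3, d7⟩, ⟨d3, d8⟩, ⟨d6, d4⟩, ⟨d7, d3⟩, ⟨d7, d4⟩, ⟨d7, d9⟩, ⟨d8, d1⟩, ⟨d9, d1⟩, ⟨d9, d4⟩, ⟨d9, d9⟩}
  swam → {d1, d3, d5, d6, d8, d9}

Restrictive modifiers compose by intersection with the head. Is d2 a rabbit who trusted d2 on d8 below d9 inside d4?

yes

⟦who trusted d2⟧ = {x : ⟨x, d2⟩ ∈ ⟦trusted⟧} = {d1, d2, d3}
⟦on d8⟧ = {x : ⟨x, d8⟩ ∈ ⟦on⟧} = {d1, d2, d4, d5, d6, d8, d9}
⟦below d9⟧ = {x : ⟨x, d9⟩ ∈ ⟦below⟧} = {d2, d4, d7, d8, d9}
⟦inside d4⟧ = {x : ⟨x, d4⟩ ∈ ⟦inside⟧} = {d2, d6, d7, d9}
⟦rabbit⟧ = {d1, d2, d3, d4, d5, d6, d9}
… ∩ ⟦who trusted d2⟧ = {d1, d2, d3, d4, d5, d6, d9} ∩ {d1, d2, d3} = {d1, d2, d3}
… ∩ ⟦on d8⟧ = {d1, d2, d3} ∩ {d1, d2, d4, d5, d6, d8, d9} = {d1, d2}
… ∩ ⟦below d9⟧ = {d1, d2} ∩ {d2, d4, d7, d8, d9} = {d2}
… ∩ ⟦inside d4⟧ = {d2} ∩ {d2, d6, d7, d9} = {d2}
⟦rabbit who trusted d2 on d8 below d9 inside d4⟧ = {d2}; d2 ∈ this set.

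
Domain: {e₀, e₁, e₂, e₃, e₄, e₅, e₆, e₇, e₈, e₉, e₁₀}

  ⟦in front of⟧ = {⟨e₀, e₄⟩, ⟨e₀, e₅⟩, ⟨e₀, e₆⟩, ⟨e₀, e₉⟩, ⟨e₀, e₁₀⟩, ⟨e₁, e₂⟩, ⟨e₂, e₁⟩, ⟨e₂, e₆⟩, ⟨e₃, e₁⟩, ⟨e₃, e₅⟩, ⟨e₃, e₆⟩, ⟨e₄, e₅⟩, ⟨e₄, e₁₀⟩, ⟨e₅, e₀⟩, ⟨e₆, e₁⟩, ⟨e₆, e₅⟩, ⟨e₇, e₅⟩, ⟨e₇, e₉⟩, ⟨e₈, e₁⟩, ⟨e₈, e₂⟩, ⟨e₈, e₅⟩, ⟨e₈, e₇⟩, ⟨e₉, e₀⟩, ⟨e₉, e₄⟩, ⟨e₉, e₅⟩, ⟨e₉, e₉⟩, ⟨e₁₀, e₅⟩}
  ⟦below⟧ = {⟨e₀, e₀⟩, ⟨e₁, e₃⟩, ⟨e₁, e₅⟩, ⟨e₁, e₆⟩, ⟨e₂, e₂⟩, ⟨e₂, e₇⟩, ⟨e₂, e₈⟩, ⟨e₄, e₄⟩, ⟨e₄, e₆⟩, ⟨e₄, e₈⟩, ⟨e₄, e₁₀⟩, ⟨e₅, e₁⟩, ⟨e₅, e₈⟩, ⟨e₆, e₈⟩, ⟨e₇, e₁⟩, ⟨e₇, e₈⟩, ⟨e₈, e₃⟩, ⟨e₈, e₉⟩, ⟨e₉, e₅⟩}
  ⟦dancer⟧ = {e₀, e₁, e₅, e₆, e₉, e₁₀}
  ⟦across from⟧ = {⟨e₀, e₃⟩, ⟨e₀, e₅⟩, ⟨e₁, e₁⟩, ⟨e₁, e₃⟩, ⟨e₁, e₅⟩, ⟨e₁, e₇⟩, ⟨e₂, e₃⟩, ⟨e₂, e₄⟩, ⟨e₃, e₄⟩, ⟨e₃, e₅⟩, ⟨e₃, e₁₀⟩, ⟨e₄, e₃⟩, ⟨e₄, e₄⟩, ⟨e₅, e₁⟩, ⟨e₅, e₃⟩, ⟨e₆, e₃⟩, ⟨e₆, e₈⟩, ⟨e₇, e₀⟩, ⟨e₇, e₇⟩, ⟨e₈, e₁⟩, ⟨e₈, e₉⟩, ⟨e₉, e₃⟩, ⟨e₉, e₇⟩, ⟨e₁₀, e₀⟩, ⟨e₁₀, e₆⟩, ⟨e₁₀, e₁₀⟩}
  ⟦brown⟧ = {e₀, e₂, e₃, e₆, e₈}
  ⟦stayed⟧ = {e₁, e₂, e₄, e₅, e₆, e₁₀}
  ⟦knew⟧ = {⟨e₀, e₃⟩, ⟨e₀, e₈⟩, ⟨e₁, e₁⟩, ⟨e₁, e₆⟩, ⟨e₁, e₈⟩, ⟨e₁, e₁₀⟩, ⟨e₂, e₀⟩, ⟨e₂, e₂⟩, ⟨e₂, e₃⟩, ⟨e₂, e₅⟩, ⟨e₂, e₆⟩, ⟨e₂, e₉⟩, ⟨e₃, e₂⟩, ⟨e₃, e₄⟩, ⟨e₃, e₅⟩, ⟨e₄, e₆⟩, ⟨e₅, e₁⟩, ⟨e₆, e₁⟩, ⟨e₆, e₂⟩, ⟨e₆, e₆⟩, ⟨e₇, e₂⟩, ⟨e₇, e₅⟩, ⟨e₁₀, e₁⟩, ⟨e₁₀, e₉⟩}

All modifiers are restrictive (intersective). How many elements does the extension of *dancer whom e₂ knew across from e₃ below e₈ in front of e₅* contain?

1

⟦whom e₂ knew⟧ = {x : ⟨e₂, x⟩ ∈ ⟦knew⟧} = {e₀, e₂, e₃, e₅, e₆, e₉}
⟦across from e₃⟧ = {x : ⟨x, e₃⟩ ∈ ⟦across from⟧} = {e₀, e₁, e₂, e₄, e₅, e₆, e₉}
⟦below e₈⟧ = {x : ⟨x, e₈⟩ ∈ ⟦below⟧} = {e₂, e₄, e₅, e₆, e₇}
⟦in front of e₅⟧ = {x : ⟨x, e₅⟩ ∈ ⟦in front of⟧} = {e₀, e₃, e₄, e₆, e₇, e₈, e₉, e₁₀}
⟦dancer⟧ = {e₀, e₁, e₅, e₆, e₉, e₁₀}
… ∩ ⟦whom e₂ knew⟧ = {e₀, e₁, e₅, e₆, e₉, e₁₀} ∩ {e₀, e₂, e₃, e₅, e₆, e₉} = {e₀, e₅, e₆, e₉}
… ∩ ⟦across from e₃⟧ = {e₀, e₅, e₆, e₉} ∩ {e₀, e₁, e₂, e₄, e₅, e₆, e₉} = {e₀, e₅, e₆, e₉}
… ∩ ⟦below e₈⟧ = {e₀, e₅, e₆, e₉} ∩ {e₂, e₄, e₅, e₆, e₇} = {e₅, e₆}
… ∩ ⟦in front of e₅⟧ = {e₅, e₆} ∩ {e₀, e₃, e₄, e₆, e₇, e₈, e₉, e₁₀} = {e₆}
⟦dancer whom e₂ knew across from e₃ below e₈ in front of e₅⟧ = {e₆}, so the cardinality is 1.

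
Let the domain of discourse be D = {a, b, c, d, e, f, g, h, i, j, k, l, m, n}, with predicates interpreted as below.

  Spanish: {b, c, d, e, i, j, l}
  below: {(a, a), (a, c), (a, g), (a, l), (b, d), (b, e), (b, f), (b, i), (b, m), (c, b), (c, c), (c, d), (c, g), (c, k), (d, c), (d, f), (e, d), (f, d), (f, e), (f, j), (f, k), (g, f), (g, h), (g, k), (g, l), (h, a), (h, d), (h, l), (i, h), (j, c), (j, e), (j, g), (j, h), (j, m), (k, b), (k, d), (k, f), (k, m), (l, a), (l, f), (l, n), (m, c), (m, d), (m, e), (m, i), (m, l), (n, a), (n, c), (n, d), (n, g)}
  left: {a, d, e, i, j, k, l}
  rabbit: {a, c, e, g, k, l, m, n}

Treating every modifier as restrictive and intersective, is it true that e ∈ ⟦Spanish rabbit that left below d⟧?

yes

⟦that left⟧ = ⟦left⟧ = {a, d, e, i, j, k, l}
⟦below d⟧ = {x : ⟨x, d⟩ ∈ ⟦below⟧} = {b, c, e, f, h, k, m, n}
⟦rabbit⟧ = {a, c, e, g, k, l, m, n}
… ∩ ⟦that left⟧ = {a, c, e, g, k, l, m, n} ∩ {a, d, e, i, j, k, l} = {a, e, k, l}
… ∩ ⟦below d⟧ = {a, e, k, l} ∩ {b, c, e, f, h, k, m, n} = {e, k}
… ∩ ⟦Spanish⟧ = {e, k} ∩ {b, c, d, e, i, j, l} = {e}
⟦Spanish rabbit that left below d⟧ = {e}; e ∈ this set.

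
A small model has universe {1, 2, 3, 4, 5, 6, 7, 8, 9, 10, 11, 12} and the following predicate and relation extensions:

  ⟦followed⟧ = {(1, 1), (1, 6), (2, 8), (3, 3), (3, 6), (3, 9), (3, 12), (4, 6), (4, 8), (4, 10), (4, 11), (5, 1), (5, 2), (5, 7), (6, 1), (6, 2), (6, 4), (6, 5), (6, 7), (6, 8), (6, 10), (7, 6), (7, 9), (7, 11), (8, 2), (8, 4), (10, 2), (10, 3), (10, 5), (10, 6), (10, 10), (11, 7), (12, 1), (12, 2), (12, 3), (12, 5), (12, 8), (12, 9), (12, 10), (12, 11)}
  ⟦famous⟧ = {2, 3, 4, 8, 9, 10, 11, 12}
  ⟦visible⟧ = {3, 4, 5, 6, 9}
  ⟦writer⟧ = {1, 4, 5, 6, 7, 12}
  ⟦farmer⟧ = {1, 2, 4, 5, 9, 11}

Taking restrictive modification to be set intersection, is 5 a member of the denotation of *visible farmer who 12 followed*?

yes

⟦who 12 followed⟧ = {x : ⟨12, x⟩ ∈ ⟦followed⟧} = {1, 2, 3, 5, 8, 9, 10, 11}
⟦farmer⟧ = {1, 2, 4, 5, 9, 11}
… ∩ ⟦who 12 followed⟧ = {1, 2, 4, 5, 9, 11} ∩ {1, 2, 3, 5, 8, 9, 10, 11} = {1, 2, 5, 9, 11}
… ∩ ⟦visible⟧ = {1, 2, 5, 9, 11} ∩ {3, 4, 5, 6, 9} = {5, 9}
⟦visible farmer who 12 followed⟧ = {5, 9}; 5 ∈ this set.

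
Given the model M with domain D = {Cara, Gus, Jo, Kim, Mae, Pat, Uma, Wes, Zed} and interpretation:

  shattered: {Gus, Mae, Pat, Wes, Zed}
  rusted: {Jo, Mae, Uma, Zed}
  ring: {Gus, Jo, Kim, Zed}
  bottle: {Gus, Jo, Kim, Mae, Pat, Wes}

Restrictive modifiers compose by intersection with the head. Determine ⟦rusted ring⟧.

{Jo, Zed}

⟦ring⟧ = {Gus, Jo, Kim, Zed}
… ∩ ⟦rusted⟧ = {Gus, Jo, Kim, Zed} ∩ {Jo, Mae, Uma, Zed} = {Jo, Zed}
So ⟦rusted ring⟧ = {Jo, Zed}.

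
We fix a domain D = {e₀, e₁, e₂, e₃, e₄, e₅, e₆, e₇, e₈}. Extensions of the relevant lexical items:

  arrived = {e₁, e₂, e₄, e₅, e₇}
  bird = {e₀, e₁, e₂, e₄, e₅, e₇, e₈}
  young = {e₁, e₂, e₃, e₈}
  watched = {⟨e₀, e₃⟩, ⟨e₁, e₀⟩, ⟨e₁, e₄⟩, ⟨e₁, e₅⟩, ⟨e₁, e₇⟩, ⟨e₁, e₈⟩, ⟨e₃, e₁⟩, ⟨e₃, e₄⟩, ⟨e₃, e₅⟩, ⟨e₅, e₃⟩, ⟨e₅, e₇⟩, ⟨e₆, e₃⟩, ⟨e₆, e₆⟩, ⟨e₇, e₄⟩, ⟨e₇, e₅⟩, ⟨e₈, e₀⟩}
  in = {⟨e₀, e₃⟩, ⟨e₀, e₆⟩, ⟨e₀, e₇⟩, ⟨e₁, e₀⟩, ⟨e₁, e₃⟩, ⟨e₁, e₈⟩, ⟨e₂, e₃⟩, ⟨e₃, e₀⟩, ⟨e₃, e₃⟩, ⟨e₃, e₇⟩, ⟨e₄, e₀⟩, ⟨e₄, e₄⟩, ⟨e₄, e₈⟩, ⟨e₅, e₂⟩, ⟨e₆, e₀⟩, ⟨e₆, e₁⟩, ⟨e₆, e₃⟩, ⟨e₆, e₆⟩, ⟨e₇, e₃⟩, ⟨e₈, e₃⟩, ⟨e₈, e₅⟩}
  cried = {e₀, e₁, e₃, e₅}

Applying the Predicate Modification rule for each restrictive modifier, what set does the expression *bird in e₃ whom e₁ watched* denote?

{e₀, e₇, e₈}

⟦in e₃⟧ = {x : ⟨x, e₃⟩ ∈ ⟦in⟧} = {e₀, e₁, e₂, e₃, e₆, e₇, e₈}
⟦whom e₁ watched⟧ = {x : ⟨e₁, x⟩ ∈ ⟦watched⟧} = {e₀, e₄, e₅, e₇, e₈}
⟦bird⟧ = {e₀, e₁, e₂, e₄, e₅, e₇, e₈}
… ∩ ⟦in e₃⟧ = {e₀, e₁, e₂, e₄, e₅, e₇, e₈} ∩ {e₀, e₁, e₂, e₃, e₆, e₇, e₈} = {e₀, e₁, e₂, e₇, e₈}
… ∩ ⟦whom e₁ watched⟧ = {e₀, e₁, e₂, e₇, e₈} ∩ {e₀, e₄, e₅, e₇, e₈} = {e₀, e₇, e₈}
So ⟦bird in e₃ whom e₁ watched⟧ = {e₀, e₇, e₈}.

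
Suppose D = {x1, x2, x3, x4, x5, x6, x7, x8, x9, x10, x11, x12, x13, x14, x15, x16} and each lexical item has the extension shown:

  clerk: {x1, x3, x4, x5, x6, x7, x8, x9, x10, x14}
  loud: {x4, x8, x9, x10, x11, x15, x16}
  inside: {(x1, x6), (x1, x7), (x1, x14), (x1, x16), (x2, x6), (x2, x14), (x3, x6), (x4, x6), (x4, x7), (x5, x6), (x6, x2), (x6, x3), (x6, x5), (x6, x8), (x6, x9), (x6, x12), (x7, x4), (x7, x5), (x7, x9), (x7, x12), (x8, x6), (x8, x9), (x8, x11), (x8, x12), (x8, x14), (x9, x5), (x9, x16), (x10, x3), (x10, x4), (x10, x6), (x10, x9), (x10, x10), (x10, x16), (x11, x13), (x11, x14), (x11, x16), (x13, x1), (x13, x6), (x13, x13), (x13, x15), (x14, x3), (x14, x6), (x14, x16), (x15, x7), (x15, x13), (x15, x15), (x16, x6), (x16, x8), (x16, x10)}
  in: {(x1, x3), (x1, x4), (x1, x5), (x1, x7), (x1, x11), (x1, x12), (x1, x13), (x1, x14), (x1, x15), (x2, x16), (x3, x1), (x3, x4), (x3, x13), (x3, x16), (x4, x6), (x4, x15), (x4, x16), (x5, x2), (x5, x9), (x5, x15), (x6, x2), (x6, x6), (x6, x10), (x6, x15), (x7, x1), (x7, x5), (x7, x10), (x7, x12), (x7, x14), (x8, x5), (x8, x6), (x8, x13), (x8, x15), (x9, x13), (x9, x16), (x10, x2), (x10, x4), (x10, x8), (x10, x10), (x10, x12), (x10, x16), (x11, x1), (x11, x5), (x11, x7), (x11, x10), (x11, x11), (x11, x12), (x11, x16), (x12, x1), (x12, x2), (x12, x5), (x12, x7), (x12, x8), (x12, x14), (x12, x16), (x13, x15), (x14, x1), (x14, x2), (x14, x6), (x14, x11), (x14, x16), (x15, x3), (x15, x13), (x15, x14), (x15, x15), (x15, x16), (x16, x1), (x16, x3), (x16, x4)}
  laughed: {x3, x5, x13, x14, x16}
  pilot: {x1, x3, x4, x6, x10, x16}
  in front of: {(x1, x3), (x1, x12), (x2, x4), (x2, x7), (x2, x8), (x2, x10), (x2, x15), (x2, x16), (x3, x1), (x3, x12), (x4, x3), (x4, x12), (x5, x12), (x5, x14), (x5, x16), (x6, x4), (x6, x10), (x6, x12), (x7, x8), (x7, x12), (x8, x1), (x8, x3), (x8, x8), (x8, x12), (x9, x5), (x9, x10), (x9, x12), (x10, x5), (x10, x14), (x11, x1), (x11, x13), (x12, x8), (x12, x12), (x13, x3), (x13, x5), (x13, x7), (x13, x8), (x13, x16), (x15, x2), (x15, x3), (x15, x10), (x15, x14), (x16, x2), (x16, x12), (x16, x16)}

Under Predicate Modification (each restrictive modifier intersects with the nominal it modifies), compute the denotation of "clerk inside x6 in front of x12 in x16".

⟦inside x6⟧ = {x : ⟨x, x6⟩ ∈ ⟦inside⟧} = {x1, x2, x3, x4, x5, x8, x10, x13, x14, x16}
⟦in front of x12⟧ = {x : ⟨x, x12⟩ ∈ ⟦in front of⟧} = {x1, x3, x4, x5, x6, x7, x8, x9, x12, x16}
⟦in x16⟧ = {x : ⟨x, x16⟩ ∈ ⟦in⟧} = {x2, x3, x4, x9, x10, x11, x12, x14, x15}
⟦clerk⟧ = {x1, x3, x4, x5, x6, x7, x8, x9, x10, x14}
… ∩ ⟦inside x6⟧ = {x1, x3, x4, x5, x6, x7, x8, x9, x10, x14} ∩ {x1, x2, x3, x4, x5, x8, x10, x13, x14, x16} = {x1, x3, x4, x5, x8, x10, x14}
… ∩ ⟦in front of x12⟧ = {x1, x3, x4, x5, x8, x10, x14} ∩ {x1, x3, x4, x5, x6, x7, x8, x9, x12, x16} = {x1, x3, x4, x5, x8}
… ∩ ⟦in x16⟧ = {x1, x3, x4, x5, x8} ∩ {x2, x3, x4, x9, x10, x11, x12, x14, x15} = {x3, x4}
So ⟦clerk inside x6 in front of x12 in x16⟧ = {x3, x4}.

{x3, x4}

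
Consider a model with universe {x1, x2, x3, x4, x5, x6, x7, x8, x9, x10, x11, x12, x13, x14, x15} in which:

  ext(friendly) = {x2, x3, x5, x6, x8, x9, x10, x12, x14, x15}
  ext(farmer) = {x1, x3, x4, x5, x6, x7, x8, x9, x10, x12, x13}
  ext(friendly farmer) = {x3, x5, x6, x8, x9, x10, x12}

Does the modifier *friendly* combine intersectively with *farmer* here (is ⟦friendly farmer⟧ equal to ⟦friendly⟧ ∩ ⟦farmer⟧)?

yes

⟦friendly⟧ ∩ ⟦farmer⟧ = {x2, x3, x5, x6, x8, x9, x10, x12, x14, x15} ∩ {x1, x3, x4, x5, x6, x7, x8, x9, x10, x12, x13} = {x3, x5, x6, x8, x9, x10, x12}
Observed ⟦friendly farmer⟧ = {x3, x5, x6, x8, x9, x10, x12}.
These coincide, so the modifier is intersective here.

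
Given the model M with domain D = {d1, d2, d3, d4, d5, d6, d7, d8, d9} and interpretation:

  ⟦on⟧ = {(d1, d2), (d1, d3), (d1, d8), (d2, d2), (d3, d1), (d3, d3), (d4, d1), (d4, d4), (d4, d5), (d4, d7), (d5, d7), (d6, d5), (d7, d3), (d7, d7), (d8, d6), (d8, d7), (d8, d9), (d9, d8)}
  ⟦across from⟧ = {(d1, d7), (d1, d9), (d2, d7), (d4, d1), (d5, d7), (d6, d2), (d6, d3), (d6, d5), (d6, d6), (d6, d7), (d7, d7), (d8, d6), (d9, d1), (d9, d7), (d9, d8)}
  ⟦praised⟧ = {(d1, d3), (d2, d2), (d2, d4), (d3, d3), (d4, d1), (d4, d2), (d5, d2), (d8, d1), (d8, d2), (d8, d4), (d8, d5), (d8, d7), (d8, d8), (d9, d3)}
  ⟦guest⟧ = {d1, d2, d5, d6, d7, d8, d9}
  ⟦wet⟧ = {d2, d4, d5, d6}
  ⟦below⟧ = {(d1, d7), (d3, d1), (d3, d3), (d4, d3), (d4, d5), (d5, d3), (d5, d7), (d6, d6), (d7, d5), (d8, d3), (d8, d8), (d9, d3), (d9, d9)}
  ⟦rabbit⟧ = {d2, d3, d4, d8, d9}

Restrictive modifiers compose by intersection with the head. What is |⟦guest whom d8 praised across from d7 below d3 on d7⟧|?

1

⟦whom d8 praised⟧ = {x : ⟨d8, x⟩ ∈ ⟦praised⟧} = {d1, d2, d4, d5, d7, d8}
⟦across from d7⟧ = {x : ⟨x, d7⟩ ∈ ⟦across from⟧} = {d1, d2, d5, d6, d7, d9}
⟦below d3⟧ = {x : ⟨x, d3⟩ ∈ ⟦below⟧} = {d3, d4, d5, d8, d9}
⟦on d7⟧ = {x : ⟨x, d7⟩ ∈ ⟦on⟧} = {d4, d5, d7, d8}
⟦guest⟧ = {d1, d2, d5, d6, d7, d8, d9}
… ∩ ⟦whom d8 praised⟧ = {d1, d2, d5, d6, d7, d8, d9} ∩ {d1, d2, d4, d5, d7, d8} = {d1, d2, d5, d7, d8}
… ∩ ⟦across from d7⟧ = {d1, d2, d5, d7, d8} ∩ {d1, d2, d5, d6, d7, d9} = {d1, d2, d5, d7}
… ∩ ⟦below d3⟧ = {d1, d2, d5, d7} ∩ {d3, d4, d5, d8, d9} = {d5}
… ∩ ⟦on d7⟧ = {d5} ∩ {d4, d5, d7, d8} = {d5}
⟦guest whom d8 praised across from d7 below d3 on d7⟧ = {d5}, so the cardinality is 1.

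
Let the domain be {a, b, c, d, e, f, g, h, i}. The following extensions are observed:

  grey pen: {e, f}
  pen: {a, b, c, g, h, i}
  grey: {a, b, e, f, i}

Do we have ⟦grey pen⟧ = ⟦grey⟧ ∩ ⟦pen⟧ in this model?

no

⟦grey⟧ ∩ ⟦pen⟧ = {a, b, e, f, i} ∩ {a, b, c, g, h, i} = {a, b, i}
Observed ⟦grey pen⟧ = {e, f}.
These differ, so the modifier is not intersective in this model.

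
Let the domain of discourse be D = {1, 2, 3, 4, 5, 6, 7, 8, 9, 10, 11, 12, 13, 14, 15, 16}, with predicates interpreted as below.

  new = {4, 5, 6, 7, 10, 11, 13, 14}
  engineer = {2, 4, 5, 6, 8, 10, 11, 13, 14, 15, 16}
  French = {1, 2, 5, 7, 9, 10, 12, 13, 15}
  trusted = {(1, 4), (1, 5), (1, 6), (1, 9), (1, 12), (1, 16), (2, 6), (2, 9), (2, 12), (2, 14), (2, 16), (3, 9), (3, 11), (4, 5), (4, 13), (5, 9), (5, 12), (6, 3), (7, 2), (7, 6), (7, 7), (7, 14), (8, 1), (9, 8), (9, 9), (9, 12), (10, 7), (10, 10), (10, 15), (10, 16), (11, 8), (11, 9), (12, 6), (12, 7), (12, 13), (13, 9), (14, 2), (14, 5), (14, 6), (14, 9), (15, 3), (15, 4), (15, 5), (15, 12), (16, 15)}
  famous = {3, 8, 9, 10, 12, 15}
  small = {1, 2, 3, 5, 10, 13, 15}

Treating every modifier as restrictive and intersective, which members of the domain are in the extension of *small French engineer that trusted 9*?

⟦that trusted 9⟧ = {x : ⟨x, 9⟩ ∈ ⟦trusted⟧} = {1, 2, 3, 5, 9, 11, 13, 14}
⟦engineer⟧ = {2, 4, 5, 6, 8, 10, 11, 13, 14, 15, 16}
… ∩ ⟦that trusted 9⟧ = {2, 4, 5, 6, 8, 10, 11, 13, 14, 15, 16} ∩ {1, 2, 3, 5, 9, 11, 13, 14} = {2, 5, 11, 13, 14}
… ∩ ⟦small⟧ = {2, 5, 11, 13, 14} ∩ {1, 2, 3, 5, 10, 13, 15} = {2, 5, 13}
… ∩ ⟦French⟧ = {2, 5, 13} ∩ {1, 2, 5, 7, 9, 10, 12, 13, 15} = {2, 5, 13}
So ⟦small French engineer that trusted 9⟧ = {2, 5, 13}.

{2, 5, 13}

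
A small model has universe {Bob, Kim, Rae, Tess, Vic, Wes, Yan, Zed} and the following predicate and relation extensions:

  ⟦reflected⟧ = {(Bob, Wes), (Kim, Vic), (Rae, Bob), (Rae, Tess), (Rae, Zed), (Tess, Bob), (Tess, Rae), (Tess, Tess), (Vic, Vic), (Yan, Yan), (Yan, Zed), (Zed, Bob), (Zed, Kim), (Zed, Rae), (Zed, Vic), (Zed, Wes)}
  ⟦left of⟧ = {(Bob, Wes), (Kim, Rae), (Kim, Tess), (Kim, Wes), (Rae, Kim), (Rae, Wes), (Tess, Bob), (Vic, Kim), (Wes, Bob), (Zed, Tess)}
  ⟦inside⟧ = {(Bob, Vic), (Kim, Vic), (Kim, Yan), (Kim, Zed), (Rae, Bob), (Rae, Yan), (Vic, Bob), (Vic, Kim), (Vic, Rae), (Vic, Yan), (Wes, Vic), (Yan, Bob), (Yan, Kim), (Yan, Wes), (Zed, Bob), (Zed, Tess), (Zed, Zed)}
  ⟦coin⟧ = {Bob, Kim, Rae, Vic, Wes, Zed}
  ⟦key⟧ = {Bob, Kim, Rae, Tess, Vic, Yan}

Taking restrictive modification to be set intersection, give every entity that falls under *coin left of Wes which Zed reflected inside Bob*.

{Rae}

⟦left of Wes⟧ = {x : ⟨x, Wes⟩ ∈ ⟦left of⟧} = {Bob, Kim, Rae}
⟦which Zed reflected⟧ = {x : ⟨Zed, x⟩ ∈ ⟦reflected⟧} = {Bob, Kim, Rae, Vic, Wes}
⟦inside Bob⟧ = {x : ⟨x, Bob⟩ ∈ ⟦inside⟧} = {Rae, Vic, Yan, Zed}
⟦coin⟧ = {Bob, Kim, Rae, Vic, Wes, Zed}
… ∩ ⟦left of Wes⟧ = {Bob, Kim, Rae, Vic, Wes, Zed} ∩ {Bob, Kim, Rae} = {Bob, Kim, Rae}
… ∩ ⟦which Zed reflected⟧ = {Bob, Kim, Rae} ∩ {Bob, Kim, Rae, Vic, Wes} = {Bob, Kim, Rae}
… ∩ ⟦inside Bob⟧ = {Bob, Kim, Rae} ∩ {Rae, Vic, Yan, Zed} = {Rae}
So ⟦coin left of Wes which Zed reflected inside Bob⟧ = {Rae}.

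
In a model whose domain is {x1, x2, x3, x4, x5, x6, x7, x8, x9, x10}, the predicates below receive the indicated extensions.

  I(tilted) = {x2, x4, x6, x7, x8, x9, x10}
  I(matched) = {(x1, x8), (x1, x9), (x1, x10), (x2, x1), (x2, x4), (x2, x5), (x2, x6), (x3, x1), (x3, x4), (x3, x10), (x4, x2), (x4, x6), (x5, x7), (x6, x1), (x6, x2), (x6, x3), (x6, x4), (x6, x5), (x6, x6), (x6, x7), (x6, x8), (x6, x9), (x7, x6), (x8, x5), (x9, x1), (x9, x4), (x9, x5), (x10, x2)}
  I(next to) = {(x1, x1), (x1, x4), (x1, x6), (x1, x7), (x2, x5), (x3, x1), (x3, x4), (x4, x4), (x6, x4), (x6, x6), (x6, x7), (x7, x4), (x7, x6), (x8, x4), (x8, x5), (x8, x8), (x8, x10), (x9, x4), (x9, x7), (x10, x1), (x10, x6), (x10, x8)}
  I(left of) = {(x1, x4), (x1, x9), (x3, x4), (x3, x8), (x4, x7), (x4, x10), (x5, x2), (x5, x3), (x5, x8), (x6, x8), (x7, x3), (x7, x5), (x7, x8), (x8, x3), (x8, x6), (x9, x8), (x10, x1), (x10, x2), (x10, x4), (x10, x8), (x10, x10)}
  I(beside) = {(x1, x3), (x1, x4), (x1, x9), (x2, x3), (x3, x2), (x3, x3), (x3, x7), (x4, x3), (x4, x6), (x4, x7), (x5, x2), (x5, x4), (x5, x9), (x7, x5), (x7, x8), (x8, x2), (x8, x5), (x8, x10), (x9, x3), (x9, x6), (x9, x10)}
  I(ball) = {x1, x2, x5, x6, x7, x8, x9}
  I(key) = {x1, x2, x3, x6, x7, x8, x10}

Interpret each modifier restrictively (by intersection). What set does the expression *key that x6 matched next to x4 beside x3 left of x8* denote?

⟦that x6 matched⟧ = {x : ⟨x6, x⟩ ∈ ⟦matched⟧} = {x1, x2, x3, x4, x5, x6, x7, x8, x9}
⟦next to x4⟧ = {x : ⟨x, x4⟩ ∈ ⟦next to⟧} = {x1, x3, x4, x6, x7, x8, x9}
⟦beside x3⟧ = {x : ⟨x, x3⟩ ∈ ⟦beside⟧} = {x1, x2, x3, x4, x9}
⟦left of x8⟧ = {x : ⟨x, x8⟩ ∈ ⟦left of⟧} = {x3, x5, x6, x7, x9, x10}
⟦key⟧ = {x1, x2, x3, x6, x7, x8, x10}
… ∩ ⟦that x6 matched⟧ = {x1, x2, x3, x6, x7, x8, x10} ∩ {x1, x2, x3, x4, x5, x6, x7, x8, x9} = {x1, x2, x3, x6, x7, x8}
… ∩ ⟦next to x4⟧ = {x1, x2, x3, x6, x7, x8} ∩ {x1, x3, x4, x6, x7, x8, x9} = {x1, x3, x6, x7, x8}
… ∩ ⟦beside x3⟧ = {x1, x3, x6, x7, x8} ∩ {x1, x2, x3, x4, x9} = {x1, x3}
… ∩ ⟦left of x8⟧ = {x1, x3} ∩ {x3, x5, x6, x7, x9, x10} = {x3}
So ⟦key that x6 matched next to x4 beside x3 left of x8⟧ = {x3}.

{x3}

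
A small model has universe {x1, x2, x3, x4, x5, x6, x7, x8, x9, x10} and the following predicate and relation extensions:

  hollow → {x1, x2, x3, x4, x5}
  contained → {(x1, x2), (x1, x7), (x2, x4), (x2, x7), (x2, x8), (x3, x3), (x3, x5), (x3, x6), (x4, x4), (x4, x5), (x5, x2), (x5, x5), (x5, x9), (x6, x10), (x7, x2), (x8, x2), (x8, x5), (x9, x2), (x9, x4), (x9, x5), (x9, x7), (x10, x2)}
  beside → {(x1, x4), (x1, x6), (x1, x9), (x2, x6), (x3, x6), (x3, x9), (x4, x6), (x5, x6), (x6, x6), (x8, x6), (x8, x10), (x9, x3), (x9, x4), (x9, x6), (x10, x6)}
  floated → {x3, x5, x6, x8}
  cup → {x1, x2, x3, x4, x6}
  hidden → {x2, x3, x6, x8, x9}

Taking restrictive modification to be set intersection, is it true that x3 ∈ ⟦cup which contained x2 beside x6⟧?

⟦which contained x2⟧ = {x : ⟨x, x2⟩ ∈ ⟦contained⟧} = {x1, x5, x7, x8, x9, x10}
⟦beside x6⟧ = {x : ⟨x, x6⟩ ∈ ⟦beside⟧} = {x1, x2, x3, x4, x5, x6, x8, x9, x10}
⟦cup⟧ = {x1, x2, x3, x4, x6}
… ∩ ⟦which contained x2⟧ = {x1, x2, x3, x4, x6} ∩ {x1, x5, x7, x8, x9, x10} = {x1}
… ∩ ⟦beside x6⟧ = {x1} ∩ {x1, x2, x3, x4, x5, x6, x8, x9, x10} = {x1}
⟦cup which contained x2 beside x6⟧ = {x1}; x3 ∉ this set.

no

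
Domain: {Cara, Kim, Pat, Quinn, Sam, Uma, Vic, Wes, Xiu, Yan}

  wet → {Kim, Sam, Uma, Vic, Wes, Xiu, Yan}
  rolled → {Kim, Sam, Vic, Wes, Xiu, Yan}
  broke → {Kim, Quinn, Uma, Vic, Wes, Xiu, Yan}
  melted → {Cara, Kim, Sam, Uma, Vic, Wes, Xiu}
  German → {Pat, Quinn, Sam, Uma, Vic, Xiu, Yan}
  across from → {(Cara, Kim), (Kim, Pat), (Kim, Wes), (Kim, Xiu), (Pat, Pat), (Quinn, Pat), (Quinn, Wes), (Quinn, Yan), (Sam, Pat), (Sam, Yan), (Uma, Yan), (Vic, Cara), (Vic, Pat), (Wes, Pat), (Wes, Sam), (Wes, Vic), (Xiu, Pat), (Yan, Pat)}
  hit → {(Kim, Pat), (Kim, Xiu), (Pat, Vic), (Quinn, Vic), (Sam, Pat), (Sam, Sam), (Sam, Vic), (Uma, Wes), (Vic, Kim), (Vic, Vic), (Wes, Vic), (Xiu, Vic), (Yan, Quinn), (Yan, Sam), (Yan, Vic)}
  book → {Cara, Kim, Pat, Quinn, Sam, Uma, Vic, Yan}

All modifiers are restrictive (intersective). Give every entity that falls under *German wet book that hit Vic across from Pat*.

{Sam, Vic, Yan}

⟦that hit Vic⟧ = {x : ⟨x, Vic⟩ ∈ ⟦hit⟧} = {Pat, Quinn, Sam, Vic, Wes, Xiu, Yan}
⟦across from Pat⟧ = {x : ⟨x, Pat⟩ ∈ ⟦across from⟧} = {Kim, Pat, Quinn, Sam, Vic, Wes, Xiu, Yan}
⟦book⟧ = {Cara, Kim, Pat, Quinn, Sam, Uma, Vic, Yan}
… ∩ ⟦that hit Vic⟧ = {Cara, Kim, Pat, Quinn, Sam, Uma, Vic, Yan} ∩ {Pat, Quinn, Sam, Vic, Wes, Xiu, Yan} = {Pat, Quinn, Sam, Vic, Yan}
… ∩ ⟦across from Pat⟧ = {Pat, Quinn, Sam, Vic, Yan} ∩ {Kim, Pat, Quinn, Sam, Vic, Wes, Xiu, Yan} = {Pat, Quinn, Sam, Vic, Yan}
… ∩ ⟦German⟧ = {Pat, Quinn, Sam, Vic, Yan} ∩ {Pat, Quinn, Sam, Uma, Vic, Xiu, Yan} = {Pat, Quinn, Sam, Vic, Yan}
… ∩ ⟦wet⟧ = {Pat, Quinn, Sam, Vic, Yan} ∩ {Kim, Sam, Uma, Vic, Wes, Xiu, Yan} = {Sam, Vic, Yan}
So ⟦German wet book that hit Vic across from Pat⟧ = {Sam, Vic, Yan}.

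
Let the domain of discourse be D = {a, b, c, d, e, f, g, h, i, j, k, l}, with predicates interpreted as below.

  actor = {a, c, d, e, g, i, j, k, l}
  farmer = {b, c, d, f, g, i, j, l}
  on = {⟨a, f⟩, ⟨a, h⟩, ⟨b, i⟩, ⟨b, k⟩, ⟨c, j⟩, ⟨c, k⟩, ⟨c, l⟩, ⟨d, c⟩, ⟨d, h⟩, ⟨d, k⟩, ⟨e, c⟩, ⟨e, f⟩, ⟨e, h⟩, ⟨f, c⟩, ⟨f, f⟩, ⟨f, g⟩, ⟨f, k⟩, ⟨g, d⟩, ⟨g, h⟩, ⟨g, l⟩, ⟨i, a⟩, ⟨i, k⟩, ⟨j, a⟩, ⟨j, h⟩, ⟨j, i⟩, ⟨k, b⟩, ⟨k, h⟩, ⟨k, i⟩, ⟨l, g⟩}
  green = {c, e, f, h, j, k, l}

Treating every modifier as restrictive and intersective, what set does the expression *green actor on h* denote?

⟦on h⟧ = {x : ⟨x, h⟩ ∈ ⟦on⟧} = {a, d, e, g, j, k}
⟦actor⟧ = {a, c, d, e, g, i, j, k, l}
… ∩ ⟦on h⟧ = {a, c, d, e, g, i, j, k, l} ∩ {a, d, e, g, j, k} = {a, d, e, g, j, k}
… ∩ ⟦green⟧ = {a, d, e, g, j, k} ∩ {c, e, f, h, j, k, l} = {e, j, k}
So ⟦green actor on h⟧ = {e, j, k}.

{e, j, k}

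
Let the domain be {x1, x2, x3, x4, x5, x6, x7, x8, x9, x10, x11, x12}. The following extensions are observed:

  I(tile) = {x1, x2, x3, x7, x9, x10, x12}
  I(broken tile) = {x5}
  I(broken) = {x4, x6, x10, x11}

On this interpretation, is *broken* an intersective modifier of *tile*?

no

⟦broken⟧ ∩ ⟦tile⟧ = {x4, x6, x10, x11} ∩ {x1, x2, x3, x7, x9, x10, x12} = {x10}
Observed ⟦broken tile⟧ = {x5}.
These differ, so the modifier is not intersective in this model.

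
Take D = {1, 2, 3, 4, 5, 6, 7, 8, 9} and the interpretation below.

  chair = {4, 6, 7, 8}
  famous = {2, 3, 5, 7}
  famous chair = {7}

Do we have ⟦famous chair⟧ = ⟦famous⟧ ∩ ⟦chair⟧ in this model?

yes

⟦famous⟧ ∩ ⟦chair⟧ = {2, 3, 5, 7} ∩ {4, 6, 7, 8} = {7}
Observed ⟦famous chair⟧ = {7}.
These coincide, so the modifier is intersective here.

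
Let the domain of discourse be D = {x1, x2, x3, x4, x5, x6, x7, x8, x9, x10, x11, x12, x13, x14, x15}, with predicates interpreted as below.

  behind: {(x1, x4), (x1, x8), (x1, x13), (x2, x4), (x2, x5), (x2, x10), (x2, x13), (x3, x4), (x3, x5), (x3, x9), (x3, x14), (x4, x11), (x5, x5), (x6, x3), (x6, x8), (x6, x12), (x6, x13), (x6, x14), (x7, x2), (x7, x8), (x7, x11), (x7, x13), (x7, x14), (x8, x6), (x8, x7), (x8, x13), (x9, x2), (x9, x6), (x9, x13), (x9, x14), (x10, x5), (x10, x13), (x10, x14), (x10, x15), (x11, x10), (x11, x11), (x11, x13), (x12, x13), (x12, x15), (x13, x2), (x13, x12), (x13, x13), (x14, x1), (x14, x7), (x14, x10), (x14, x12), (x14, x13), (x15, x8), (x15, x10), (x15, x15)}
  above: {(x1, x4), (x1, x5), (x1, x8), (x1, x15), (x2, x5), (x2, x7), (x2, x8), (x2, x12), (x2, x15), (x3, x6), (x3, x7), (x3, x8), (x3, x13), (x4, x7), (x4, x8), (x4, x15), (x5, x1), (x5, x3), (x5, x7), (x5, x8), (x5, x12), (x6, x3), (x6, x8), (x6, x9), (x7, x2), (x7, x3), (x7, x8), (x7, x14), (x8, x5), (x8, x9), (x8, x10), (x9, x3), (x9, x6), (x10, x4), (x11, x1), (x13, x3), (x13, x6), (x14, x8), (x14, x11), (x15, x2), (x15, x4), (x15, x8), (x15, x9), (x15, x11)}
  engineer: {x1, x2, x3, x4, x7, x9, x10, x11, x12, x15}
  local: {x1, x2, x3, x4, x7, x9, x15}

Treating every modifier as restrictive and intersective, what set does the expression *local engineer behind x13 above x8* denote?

{x1, x2, x7}

⟦behind x13⟧ = {x : ⟨x, x13⟩ ∈ ⟦behind⟧} = {x1, x2, x6, x7, x8, x9, x10, x11, x12, x13, x14}
⟦above x8⟧ = {x : ⟨x, x8⟩ ∈ ⟦above⟧} = {x1, x2, x3, x4, x5, x6, x7, x14, x15}
⟦engineer⟧ = {x1, x2, x3, x4, x7, x9, x10, x11, x12, x15}
… ∩ ⟦behind x13⟧ = {x1, x2, x3, x4, x7, x9, x10, x11, x12, x15} ∩ {x1, x2, x6, x7, x8, x9, x10, x11, x12, x13, x14} = {x1, x2, x7, x9, x10, x11, x12}
… ∩ ⟦above x8⟧ = {x1, x2, x7, x9, x10, x11, x12} ∩ {x1, x2, x3, x4, x5, x6, x7, x14, x15} = {x1, x2, x7}
… ∩ ⟦local⟧ = {x1, x2, x7} ∩ {x1, x2, x3, x4, x7, x9, x15} = {x1, x2, x7}
So ⟦local engineer behind x13 above x8⟧ = {x1, x2, x7}.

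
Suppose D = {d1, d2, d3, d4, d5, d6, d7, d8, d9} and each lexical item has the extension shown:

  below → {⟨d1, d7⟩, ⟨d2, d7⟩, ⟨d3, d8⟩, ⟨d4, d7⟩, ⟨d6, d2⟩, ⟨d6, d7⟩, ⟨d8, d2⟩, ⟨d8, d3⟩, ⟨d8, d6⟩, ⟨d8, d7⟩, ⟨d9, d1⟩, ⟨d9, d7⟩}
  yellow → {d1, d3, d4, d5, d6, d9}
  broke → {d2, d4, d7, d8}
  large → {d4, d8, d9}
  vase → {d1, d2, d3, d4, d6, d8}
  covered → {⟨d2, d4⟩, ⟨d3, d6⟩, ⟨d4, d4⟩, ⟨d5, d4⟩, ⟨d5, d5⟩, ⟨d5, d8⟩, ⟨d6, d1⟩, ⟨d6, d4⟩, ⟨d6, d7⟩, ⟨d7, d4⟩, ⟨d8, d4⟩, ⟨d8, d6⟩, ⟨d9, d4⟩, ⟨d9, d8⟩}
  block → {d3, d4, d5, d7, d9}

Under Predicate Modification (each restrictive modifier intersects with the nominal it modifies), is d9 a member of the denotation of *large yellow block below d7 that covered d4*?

yes

⟦below d7⟧ = {x : ⟨x, d7⟩ ∈ ⟦below⟧} = {d1, d2, d4, d6, d8, d9}
⟦that covered d4⟧ = {x : ⟨x, d4⟩ ∈ ⟦covered⟧} = {d2, d4, d5, d6, d7, d8, d9}
⟦block⟧ = {d3, d4, d5, d7, d9}
… ∩ ⟦below d7⟧ = {d3, d4, d5, d7, d9} ∩ {d1, d2, d4, d6, d8, d9} = {d4, d9}
… ∩ ⟦that covered d4⟧ = {d4, d9} ∩ {d2, d4, d5, d6, d7, d8, d9} = {d4, d9}
… ∩ ⟦large⟧ = {d4, d9} ∩ {d4, d8, d9} = {d4, d9}
… ∩ ⟦yellow⟧ = {d4, d9} ∩ {d1, d3, d4, d5, d6, d9} = {d4, d9}
⟦large yellow block below d7 that covered d4⟧ = {d4, d9}; d9 ∈ this set.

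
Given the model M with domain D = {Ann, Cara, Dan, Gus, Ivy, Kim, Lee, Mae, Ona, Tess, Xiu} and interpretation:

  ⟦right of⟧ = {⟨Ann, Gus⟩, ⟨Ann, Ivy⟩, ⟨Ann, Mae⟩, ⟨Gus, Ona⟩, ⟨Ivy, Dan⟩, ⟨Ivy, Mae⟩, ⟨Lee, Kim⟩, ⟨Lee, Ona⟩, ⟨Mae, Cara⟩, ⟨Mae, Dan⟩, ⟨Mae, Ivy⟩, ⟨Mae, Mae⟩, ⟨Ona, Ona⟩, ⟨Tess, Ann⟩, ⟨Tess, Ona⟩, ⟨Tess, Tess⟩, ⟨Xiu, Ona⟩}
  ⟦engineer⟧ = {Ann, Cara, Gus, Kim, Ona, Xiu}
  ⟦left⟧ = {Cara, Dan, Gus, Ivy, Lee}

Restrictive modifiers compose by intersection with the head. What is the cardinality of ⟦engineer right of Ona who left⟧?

1

⟦right of Ona⟧ = {x : ⟨x, Ona⟩ ∈ ⟦right of⟧} = {Gus, Lee, Ona, Tess, Xiu}
⟦who left⟧ = ⟦left⟧ = {Cara, Dan, Gus, Ivy, Lee}
⟦engineer⟧ = {Ann, Cara, Gus, Kim, Ona, Xiu}
… ∩ ⟦right of Ona⟧ = {Ann, Cara, Gus, Kim, Ona, Xiu} ∩ {Gus, Lee, Ona, Tess, Xiu} = {Gus, Ona, Xiu}
… ∩ ⟦who left⟧ = {Gus, Ona, Xiu} ∩ {Cara, Dan, Gus, Ivy, Lee} = {Gus}
⟦engineer right of Ona who left⟧ = {Gus}, so the cardinality is 1.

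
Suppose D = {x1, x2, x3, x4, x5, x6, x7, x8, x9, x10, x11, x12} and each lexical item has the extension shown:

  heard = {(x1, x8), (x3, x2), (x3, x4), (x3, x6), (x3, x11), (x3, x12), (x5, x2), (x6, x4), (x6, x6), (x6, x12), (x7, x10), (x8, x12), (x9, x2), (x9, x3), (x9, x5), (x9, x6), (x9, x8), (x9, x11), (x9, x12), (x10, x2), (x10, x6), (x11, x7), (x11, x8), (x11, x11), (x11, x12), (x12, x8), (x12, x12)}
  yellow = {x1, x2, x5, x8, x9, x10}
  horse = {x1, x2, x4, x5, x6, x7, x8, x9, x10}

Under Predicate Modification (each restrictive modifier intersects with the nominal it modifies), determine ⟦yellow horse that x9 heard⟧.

⟦that x9 heard⟧ = {x : ⟨x9, x⟩ ∈ ⟦heard⟧} = {x2, x3, x5, x6, x8, x11, x12}
⟦horse⟧ = {x1, x2, x4, x5, x6, x7, x8, x9, x10}
… ∩ ⟦that x9 heard⟧ = {x1, x2, x4, x5, x6, x7, x8, x9, x10} ∩ {x2, x3, x5, x6, x8, x11, x12} = {x2, x5, x6, x8}
… ∩ ⟦yellow⟧ = {x2, x5, x6, x8} ∩ {x1, x2, x5, x8, x9, x10} = {x2, x5, x8}
So ⟦yellow horse that x9 heard⟧ = {x2, x5, x8}.

{x2, x5, x8}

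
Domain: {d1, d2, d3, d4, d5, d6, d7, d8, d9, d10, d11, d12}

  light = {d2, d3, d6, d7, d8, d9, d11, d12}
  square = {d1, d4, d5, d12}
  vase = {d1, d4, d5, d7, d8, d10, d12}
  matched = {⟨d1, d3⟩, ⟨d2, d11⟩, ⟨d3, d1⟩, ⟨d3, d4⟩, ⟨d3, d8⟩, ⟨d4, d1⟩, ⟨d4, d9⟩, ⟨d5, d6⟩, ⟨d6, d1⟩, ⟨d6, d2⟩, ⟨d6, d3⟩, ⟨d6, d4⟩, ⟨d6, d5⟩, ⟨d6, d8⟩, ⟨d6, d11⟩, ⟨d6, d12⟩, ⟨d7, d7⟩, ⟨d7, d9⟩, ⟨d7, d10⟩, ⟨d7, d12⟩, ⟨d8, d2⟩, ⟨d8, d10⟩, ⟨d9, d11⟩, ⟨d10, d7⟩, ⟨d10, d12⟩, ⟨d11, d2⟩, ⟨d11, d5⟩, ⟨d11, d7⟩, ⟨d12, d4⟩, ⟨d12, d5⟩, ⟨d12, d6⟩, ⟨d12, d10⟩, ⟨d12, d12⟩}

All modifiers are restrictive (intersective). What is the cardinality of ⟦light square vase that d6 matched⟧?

1

⟦that d6 matched⟧ = {x : ⟨d6, x⟩ ∈ ⟦matched⟧} = {d1, d2, d3, d4, d5, d8, d11, d12}
⟦vase⟧ = {d1, d4, d5, d7, d8, d10, d12}
… ∩ ⟦that d6 matched⟧ = {d1, d4, d5, d7, d8, d10, d12} ∩ {d1, d2, d3, d4, d5, d8, d11, d12} = {d1, d4, d5, d8, d12}
… ∩ ⟦light⟧ = {d1, d4, d5, d8, d12} ∩ {d2, d3, d6, d7, d8, d9, d11, d12} = {d8, d12}
… ∩ ⟦square⟧ = {d8, d12} ∩ {d1, d4, d5, d12} = {d12}
⟦light square vase that d6 matched⟧ = {d12}, so the cardinality is 1.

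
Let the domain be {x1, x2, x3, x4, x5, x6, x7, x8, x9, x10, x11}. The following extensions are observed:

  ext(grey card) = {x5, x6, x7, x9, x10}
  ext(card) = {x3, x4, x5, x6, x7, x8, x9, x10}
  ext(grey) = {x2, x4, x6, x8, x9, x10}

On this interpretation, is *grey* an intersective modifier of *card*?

⟦grey⟧ ∩ ⟦card⟧ = {x2, x4, x6, x8, x9, x10} ∩ {x3, x4, x5, x6, x7, x8, x9, x10} = {x4, x6, x8, x9, x10}
Observed ⟦grey card⟧ = {x5, x6, x7, x9, x10}.
These differ, so the modifier is not intersective in this model.

no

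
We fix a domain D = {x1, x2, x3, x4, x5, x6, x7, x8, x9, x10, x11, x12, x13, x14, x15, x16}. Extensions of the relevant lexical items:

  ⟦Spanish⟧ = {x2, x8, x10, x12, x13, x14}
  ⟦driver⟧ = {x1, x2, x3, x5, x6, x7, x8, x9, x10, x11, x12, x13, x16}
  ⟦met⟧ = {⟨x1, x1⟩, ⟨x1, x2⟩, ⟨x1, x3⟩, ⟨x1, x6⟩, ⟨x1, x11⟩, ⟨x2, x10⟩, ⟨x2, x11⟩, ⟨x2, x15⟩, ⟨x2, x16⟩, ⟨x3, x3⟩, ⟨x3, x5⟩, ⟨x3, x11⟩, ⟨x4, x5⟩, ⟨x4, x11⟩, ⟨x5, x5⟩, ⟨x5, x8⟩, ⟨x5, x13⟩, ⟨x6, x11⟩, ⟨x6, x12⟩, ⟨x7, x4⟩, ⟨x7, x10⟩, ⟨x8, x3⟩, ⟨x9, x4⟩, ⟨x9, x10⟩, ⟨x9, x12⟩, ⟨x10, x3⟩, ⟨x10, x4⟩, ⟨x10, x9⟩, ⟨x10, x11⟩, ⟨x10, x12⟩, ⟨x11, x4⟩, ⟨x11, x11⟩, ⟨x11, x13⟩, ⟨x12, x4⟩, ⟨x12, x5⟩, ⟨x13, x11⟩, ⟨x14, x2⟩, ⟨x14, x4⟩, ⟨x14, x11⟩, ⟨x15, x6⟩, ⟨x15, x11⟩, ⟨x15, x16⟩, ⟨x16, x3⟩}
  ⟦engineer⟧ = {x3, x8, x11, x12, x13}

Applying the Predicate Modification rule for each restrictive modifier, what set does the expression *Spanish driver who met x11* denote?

⟦who met x11⟧ = {x : ⟨x, x11⟩ ∈ ⟦met⟧} = {x1, x2, x3, x4, x6, x10, x11, x13, x14, x15}
⟦driver⟧ = {x1, x2, x3, x5, x6, x7, x8, x9, x10, x11, x12, x13, x16}
… ∩ ⟦who met x11⟧ = {x1, x2, x3, x5, x6, x7, x8, x9, x10, x11, x12, x13, x16} ∩ {x1, x2, x3, x4, x6, x10, x11, x13, x14, x15} = {x1, x2, x3, x6, x10, x11, x13}
… ∩ ⟦Spanish⟧ = {x1, x2, x3, x6, x10, x11, x13} ∩ {x2, x8, x10, x12, x13, x14} = {x2, x10, x13}
So ⟦Spanish driver who met x11⟧ = {x2, x10, x13}.

{x2, x10, x13}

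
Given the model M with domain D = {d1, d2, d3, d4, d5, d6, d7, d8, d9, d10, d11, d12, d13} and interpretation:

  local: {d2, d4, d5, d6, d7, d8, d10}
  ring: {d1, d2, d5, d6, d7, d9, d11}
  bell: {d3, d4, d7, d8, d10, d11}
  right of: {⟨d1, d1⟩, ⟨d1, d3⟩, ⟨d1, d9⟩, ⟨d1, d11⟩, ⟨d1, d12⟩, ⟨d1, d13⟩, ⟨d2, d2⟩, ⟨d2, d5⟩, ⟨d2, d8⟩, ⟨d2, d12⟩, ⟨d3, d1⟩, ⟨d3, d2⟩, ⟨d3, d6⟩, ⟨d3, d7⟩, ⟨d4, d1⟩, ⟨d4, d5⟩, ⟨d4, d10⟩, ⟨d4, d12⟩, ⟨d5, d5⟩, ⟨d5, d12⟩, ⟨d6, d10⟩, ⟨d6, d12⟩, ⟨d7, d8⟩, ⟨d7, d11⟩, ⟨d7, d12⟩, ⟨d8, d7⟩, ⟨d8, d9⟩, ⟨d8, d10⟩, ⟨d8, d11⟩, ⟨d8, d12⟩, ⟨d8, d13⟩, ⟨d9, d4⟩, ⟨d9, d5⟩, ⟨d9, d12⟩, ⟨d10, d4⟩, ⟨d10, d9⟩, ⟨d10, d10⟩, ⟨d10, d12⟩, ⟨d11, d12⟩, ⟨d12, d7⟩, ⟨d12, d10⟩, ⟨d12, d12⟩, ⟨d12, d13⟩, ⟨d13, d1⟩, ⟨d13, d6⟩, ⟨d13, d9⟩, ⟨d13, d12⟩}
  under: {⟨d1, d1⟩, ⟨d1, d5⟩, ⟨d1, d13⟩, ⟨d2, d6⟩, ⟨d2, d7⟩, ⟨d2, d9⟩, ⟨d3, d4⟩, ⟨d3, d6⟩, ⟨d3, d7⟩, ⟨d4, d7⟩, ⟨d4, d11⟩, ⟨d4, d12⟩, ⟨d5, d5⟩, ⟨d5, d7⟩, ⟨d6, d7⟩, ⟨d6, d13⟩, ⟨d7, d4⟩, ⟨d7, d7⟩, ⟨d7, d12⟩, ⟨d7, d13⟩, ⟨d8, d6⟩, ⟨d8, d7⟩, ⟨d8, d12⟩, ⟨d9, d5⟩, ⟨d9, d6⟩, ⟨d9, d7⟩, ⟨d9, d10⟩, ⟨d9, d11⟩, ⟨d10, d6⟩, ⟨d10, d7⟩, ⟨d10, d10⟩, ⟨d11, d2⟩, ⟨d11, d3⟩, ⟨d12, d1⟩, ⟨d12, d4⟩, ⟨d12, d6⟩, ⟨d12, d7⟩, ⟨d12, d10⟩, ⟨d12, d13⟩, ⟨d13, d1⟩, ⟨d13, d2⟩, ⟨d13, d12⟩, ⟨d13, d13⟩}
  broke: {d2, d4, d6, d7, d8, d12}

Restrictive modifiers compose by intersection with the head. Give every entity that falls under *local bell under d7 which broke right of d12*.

⟦under d7⟧ = {x : ⟨x, d7⟩ ∈ ⟦under⟧} = {d2, d3, d4, d5, d6, d7, d8, d9, d10, d12}
⟦which broke⟧ = ⟦broke⟧ = {d2, d4, d6, d7, d8, d12}
⟦right of d12⟧ = {x : ⟨x, d12⟩ ∈ ⟦right of⟧} = {d1, d2, d4, d5, d6, d7, d8, d9, d10, d11, d12, d13}
⟦bell⟧ = {d3, d4, d7, d8, d10, d11}
… ∩ ⟦under d7⟧ = {d3, d4, d7, d8, d10, d11} ∩ {d2, d3, d4, d5, d6, d7, d8, d9, d10, d12} = {d3, d4, d7, d8, d10}
… ∩ ⟦which broke⟧ = {d3, d4, d7, d8, d10} ∩ {d2, d4, d6, d7, d8, d12} = {d4, d7, d8}
… ∩ ⟦right of d12⟧ = {d4, d7, d8} ∩ {d1, d2, d4, d5, d6, d7, d8, d9, d10, d11, d12, d13} = {d4, d7, d8}
… ∩ ⟦local⟧ = {d4, d7, d8} ∩ {d2, d4, d5, d6, d7, d8, d10} = {d4, d7, d8}
So ⟦local bell under d7 which broke right of d12⟧ = {d4, d7, d8}.

{d4, d7, d8}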